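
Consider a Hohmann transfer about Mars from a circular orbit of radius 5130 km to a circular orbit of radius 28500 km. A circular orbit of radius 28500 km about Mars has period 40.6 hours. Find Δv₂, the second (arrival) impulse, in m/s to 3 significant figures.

Δv₂ = 548 m/s

From Kepler's third law T² = 4π²r³/μ at r = 28500 km, T = 40.6 hours = 40.6 × 3600 s = 1.4616×10^5 s: μ = 4π²r³/T² = 42779.7 km³/s².
The Hohmann ellipse has a_t = (r₁ + r₂)/2 = 16815 km.
Circular speed at r = 28500 km: v_c = √(μ/r) = 1.2252 km/s.
Vis-viva on the transfer ellipse at r = 28500 km gives v_t = √[μ(2/r − 1/a_t)] = 0.67672 km/s.
Δv₂ = |v_t − v_c| = |0.67672 − 1.2252| = 0.5485 km/s.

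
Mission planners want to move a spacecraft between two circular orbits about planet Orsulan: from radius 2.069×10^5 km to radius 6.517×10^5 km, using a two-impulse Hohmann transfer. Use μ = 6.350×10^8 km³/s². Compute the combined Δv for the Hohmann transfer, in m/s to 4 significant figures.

Transfer-ellipse semi-major axis a_t = (r₁ + r₂)/2 = (2.069×10^5 + 6.517×10^5)/2 = 4.293×10^5 km.
Circular speed at r₁: v₁ = √(μ/r₁) = √(6.350×10^8/2.069×10^5) = 55.3996 km/s.
Transfer-orbit speed at r₁ (vis-viva): v_p = √[μ(2/r₁ − 1/a_t)] = 68.2574 km/s.
First burn Δv₁ = |v_p − v₁| = 12.858 km/s.
Circular speed at r₂: v₂ = √(μ/r₂) = 31.2150 km/s.
Transfer-orbit speed at r₂: v_a = √[μ(2/r₂ − 1/a_t)] = 21.6702 km/s.
Second burn Δv₂ = |v₂ − v_a| = 9.5448 km/s.
Total Δv = Δv₁ + Δv₂ = 22.40 km/s.

Δv = 22400 m/s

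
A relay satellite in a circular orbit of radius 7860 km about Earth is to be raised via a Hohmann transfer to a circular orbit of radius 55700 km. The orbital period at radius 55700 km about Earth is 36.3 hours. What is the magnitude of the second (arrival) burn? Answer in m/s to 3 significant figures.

Δv₂ = 1350 m/s

From Kepler's third law T² = 4π²r³/μ at r = 55700 km, T = 36.3 hours = 36.3 × 3600 s = 1.3068×10^5 s: μ = 4π²r³/T² = 3.99491×10^5 km³/s².
The Hohmann ellipse has a_t = (r₁ + r₂)/2 = 31780 km.
On the circular orbit at r = 55700 km, v_c = √(μ/r) = 2.678 km/s.
Transfer-orbit speed at the same r (vis-viva, a = a_t): v_t = √[μ(2/r − 1/a_t)] = 1.332 km/s.
Δv₂ = |v_t − v_c| = |1.332 − 2.678| = 1.346 km/s.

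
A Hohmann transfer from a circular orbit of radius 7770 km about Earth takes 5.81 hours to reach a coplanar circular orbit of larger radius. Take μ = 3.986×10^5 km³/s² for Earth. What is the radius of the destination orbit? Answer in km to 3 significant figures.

r₂ = 44300 km

Transfer time t = 5.81 hours = 20916 s, and t = π√(a_t³/μ).
So a_t = (μ t²/π²)^(1/3) = (3.986×10^5 × (20916)² / π²)^(1/3) = 26045 km.
Since a_t = (r₁ + r₂)/2, r₂ = 2a_t − r₁ = 2×26045 − 7770 = 44320 km.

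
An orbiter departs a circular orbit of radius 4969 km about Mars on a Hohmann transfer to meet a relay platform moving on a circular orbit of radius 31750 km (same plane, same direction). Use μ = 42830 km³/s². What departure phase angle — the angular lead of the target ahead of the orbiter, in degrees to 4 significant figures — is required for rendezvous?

Semi-major axis of the transfer orbit: a_t = (4969 + 31750)/2 = 18359.5 km.
Transfer time t = π√(a_t³/μ) = 37763.1 s.
The target's mean motion on its circular orbit is ω₂ = √(μ/r₂³) = 3.65812×10^-5 rad/s.
Angle swept by the target during transfer: ω₂·t = 1.38142 rad = 79.1495°.
Arrival is 180° from departure on the ellipse, so φ = 180° − 79.1495° = 100.9°.

φ = 100.9°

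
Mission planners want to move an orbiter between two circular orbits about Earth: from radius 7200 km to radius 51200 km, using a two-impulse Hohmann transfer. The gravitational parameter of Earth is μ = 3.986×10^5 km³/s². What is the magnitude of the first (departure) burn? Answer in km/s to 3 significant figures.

Δv₁ = 2.41 km/s

Semi-major axis of the transfer orbit: a_t = (7200 + 51200)/2 = 29200 km.
Circular speed at r = 7200 km: v_c = √(μ/r) = 7.4405 km/s.
Transfer-orbit speed at the same r (vis-viva, a = a_t): v_t = √[μ(2/r − 1/a_t)] = 9.8525 km/s.
Δv₁ = |v_t − v_c| = |9.8525 − 7.4405| = 2.412 km/s.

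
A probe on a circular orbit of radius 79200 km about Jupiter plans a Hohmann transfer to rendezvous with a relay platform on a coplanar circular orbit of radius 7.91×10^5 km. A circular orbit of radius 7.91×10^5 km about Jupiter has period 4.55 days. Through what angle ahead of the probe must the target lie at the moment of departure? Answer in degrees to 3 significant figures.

From Kepler's third law T² = 4π²r³/μ at r = 7.91×10^5 km, T = 4.55 days = 4.55 × 86400 s = 3.9312×10^5 s: μ = 4π²r³/T² = 1.26427×10^8 km³/s².
The Hohmann ellipse has a_t = (r₁ + r₂)/2 = 4.351×10^5 km.
Transfer time t = π√(a_t³/μ) = 80188.86 s.
Target angular speed ω₂ = √(μ/r₂³) = 1.598287×10^-5 rad/s.
Angle swept by the target during transfer: ω₂·t = 1.2816 rad = 73.43°.
The probe traverses 180° on the transfer ellipse, so the target must lead by 180° − 73.43° = 107°.

φ = 107°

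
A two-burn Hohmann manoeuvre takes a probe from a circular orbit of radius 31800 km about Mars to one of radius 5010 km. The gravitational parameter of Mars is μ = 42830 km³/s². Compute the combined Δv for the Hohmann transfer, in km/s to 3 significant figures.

Semi-major axis of the transfer orbit: a_t = (31800 + 5010)/2 = 18405 km.
At r₁ the circular-orbit speed is v₁ = √(μ/r₁) = 1.1605 km/s.
On the transfer ellipse at r₁, vis-viva equation gives v_a = √[μ(2/r₁ − 1/a_t)] = 0.60550 km/s.
First burn Δv₁ = |v_a − v₁| = 0.5550 km/s.
At r₂, v₂ = √(μ/r₂) = 2.9239 km/s.
Transfer-orbit speed at r₂: v_p = √[μ(2/r₂ − 1/a_t)] = 3.8433 km/s.
Second burn Δv₂ = |v₂ − v_p| = 0.9194 km/s.
Δv = Δv₁ + Δv₂ = 0.5550 + 0.9194 = 1.474 km/s.

Δv = 1.47 km/s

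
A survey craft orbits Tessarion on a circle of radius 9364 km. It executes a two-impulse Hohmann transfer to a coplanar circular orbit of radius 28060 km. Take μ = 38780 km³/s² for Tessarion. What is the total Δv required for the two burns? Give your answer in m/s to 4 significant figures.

Δv = 801.0 m/s

Transfer-ellipse semi-major axis a_t = (r₁ + r₂)/2 = (9364 + 28060)/2 = 18712 km.
Circular speed at r₁: v₁ = √(μ/r₁) = √(38780/9364) = 2.035 km/s.
On the transfer ellipse at r₁, vis-viva equation gives v_p = √[μ(2/r₁ − 1/a_t)] = 2.492 km/s.
First burn Δv₁ = |v_p − v₁| = 0.4570 km/s.
At r₂, v₂ = √(μ/r₂) = 1.1756 km/s.
Transfer-orbit speed at r₂: v_a = √[μ(2/r₂ − 1/a_t)] = 0.83163 km/s.
Second burn Δv₂ = |v₂ − v_a| = 0.3440 km/s.
Δv = Δv₁ + Δv₂ = 0.4570 + 0.3440 = 0.8010 km/s.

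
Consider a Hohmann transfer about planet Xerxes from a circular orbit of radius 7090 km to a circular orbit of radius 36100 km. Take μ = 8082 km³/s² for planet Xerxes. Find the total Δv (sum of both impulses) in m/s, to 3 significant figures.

Transfer-ellipse semi-major axis a_t = (r₁ + r₂)/2 = (7090 + 36100)/2 = 21595 km.
At r₁ the circular-orbit speed is v₁ = √(μ/r₁) = 1.06767 km/s.
Transfer-orbit speed at r₁ (v² = μ(2/r − 1/a)): v_p = √[μ(2/r₁ − 1/a_t)] = 1.38043 km/s.
First burn Δv₁ = |v_p − v₁| = 0.3128 km/s.
At r₂, v₂ = √(μ/r₂) = 0.473158 km/s.
Transfer-orbit speed at r₂: v_a = √[μ(2/r₂ − 1/a_t)] = 0.271114 km/s.
Second burn Δv₂ = |v₂ − v_a| = 0.2020 km/s.
Δv = Δv₁ + Δv₂ = 0.3128 + 0.2020 = 0.5148 km/s.

Δv = 515 m/s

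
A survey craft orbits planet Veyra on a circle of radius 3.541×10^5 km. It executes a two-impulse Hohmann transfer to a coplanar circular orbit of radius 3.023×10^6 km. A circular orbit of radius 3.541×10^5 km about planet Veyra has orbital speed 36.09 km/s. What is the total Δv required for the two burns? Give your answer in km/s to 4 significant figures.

Δv = 18.89 km/s

From the circular-orbit relation v² = μ/r at r = 3.541×10^5 km: μ = v²r = (36.09)² × 3.541×10^5 = 4.61211×10^8 km³/s².
The Hohmann ellipse has a_t = (r₁ + r₂)/2 = 1.68855×10^6 km.
Circular speed at r₁: v₁ = √(μ/r₁) = √(4.61211×10^8/3.541×10^5) = 36.090 km/s.
Transfer-orbit speed at r₁ (v² = μ(2/r − 1/a)): v_p = √[μ(2/r₁ − 1/a_t)] = 48.289 km/s.
First burn Δv₁ = |v_p − v₁| = 12.199 km/s.
Circular speed at r₂: v₂ = √(μ/r₂) = 12.35181 km/s.
Transfer-orbit speed at r₂: v_a = √[μ(2/r₂ − 1/a_t)] = 5.656356 km/s.
Second burn Δv₂ = |v₂ − v_a| = 6.6955 km/s.
Total Δv = Δv₁ + Δv₂ = 18.89 km/s.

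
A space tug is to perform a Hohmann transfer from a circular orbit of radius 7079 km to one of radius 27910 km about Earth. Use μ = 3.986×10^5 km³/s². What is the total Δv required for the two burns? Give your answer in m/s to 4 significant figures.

Transfer-ellipse semi-major axis a_t = (r₁ + r₂)/2 = (7079 + 27910)/2 = 17494.5 km.
At r₁ the circular-orbit speed is v₁ = √(μ/r₁) = 7.504 km/s.
Transfer-orbit speed at r₁ (v² = μ(2/r − 1/a)): v_p = √[μ(2/r₁ − 1/a_t)] = 9.478 km/s.
First burn Δv₁ = |v_p − v₁| = 1.974 km/s.
At r₂, v₂ = √(μ/r₂) = 3.779 km/s.
Transfer-orbit speed at r₂: v_a = √[μ(2/r₂ − 1/a_t)] = 2.404 km/s.
Second burn Δv₂ = |v₂ − v_a| = 1.375 km/s.
Total Δv = Δv₁ + Δv₂ = 3.349 km/s.

Δv = 3349 m/s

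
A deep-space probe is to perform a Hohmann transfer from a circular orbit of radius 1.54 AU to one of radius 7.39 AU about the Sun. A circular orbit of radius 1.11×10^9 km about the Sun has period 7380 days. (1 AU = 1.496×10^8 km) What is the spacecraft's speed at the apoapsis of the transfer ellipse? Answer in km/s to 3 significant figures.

From Kepler's third law T² = 4π²r³/μ at r = 1.11×10^9 km, T = 7380 days = 7380 × 86400 s = 6.37632×10^8 s: μ = 4π²r³/T² = 1.32797×10^11 km³/s².
In km: r₁ = 1.54 × 1.496×10^8 = 2.30384×10^8 km; r₂ = 7.39 × 1.496×10^8 = 1.105544×10^9 km.
Semi-major axis of the transfer orbit: a_t = (2.30384×10^8 + 1.105544×10^9)/2 = 6.67964×10^8 km.
At apoapsis, r = 1.105544×10^9 km.
Applying v² = μ(2/r − 1/a_t): v = 6.437 km/s.

v = 6.44 km/s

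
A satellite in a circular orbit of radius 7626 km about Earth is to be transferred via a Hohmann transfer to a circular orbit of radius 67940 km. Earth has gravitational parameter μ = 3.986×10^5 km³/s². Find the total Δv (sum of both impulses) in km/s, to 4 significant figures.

Δv = 3.799 km/s

Transfer-ellipse semi-major axis a_t = (r₁ + r₂)/2 = (7626 + 67940)/2 = 37783 km.
At r₁ the circular-orbit speed is v₁ = √(μ/r₁) = 7.230 km/s.
On the transfer ellipse at r₁, v² = μ(2/r − 1/a) gives v_p = √[μ(2/r₁ − 1/a_t)] = 9.695 km/s.
First burn Δv₁ = |v_p − v₁| = 2.465 km/s.
Circular speed at r₂: v₂ = √(μ/r₂) = 2.422 km/s.
Transfer-orbit speed at r₂: v_a = √[μ(2/r₂ − 1/a_t)] = 1.088 km/s.
Second burn Δv₂ = |v₂ − v_a| = 1.334 km/s.
Total Δv = Δv₁ + Δv₂ = 3.799 km/s.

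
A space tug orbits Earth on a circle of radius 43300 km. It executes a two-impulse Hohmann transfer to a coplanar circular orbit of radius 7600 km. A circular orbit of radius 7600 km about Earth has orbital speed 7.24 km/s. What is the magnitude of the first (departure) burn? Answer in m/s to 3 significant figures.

From the circular-orbit relation v² = μ/r at r = 7600 km: μ = v²r = (7.24)² × 7600 = 3.98374×10^5 km³/s².
The Hohmann ellipse has a_t = (r₁ + r₂)/2 = 25450 km.
On the circular orbit at r = 43300 km, v_c = √(μ/r) = 3.0332 km/s.
Vis-viva on the transfer ellipse at r = 43300 km gives v_t = √[μ(2/r − 1/a_t)] = 1.6575 km/s.
Δv₁ = |v_t − v_c| = |1.6575 − 3.0332| = 1.376 km/s.

Δv₁ = 1380 m/s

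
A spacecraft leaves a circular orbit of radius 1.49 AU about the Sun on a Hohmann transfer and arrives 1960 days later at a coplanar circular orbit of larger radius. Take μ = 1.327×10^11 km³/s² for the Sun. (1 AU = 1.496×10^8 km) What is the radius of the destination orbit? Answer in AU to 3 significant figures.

In km: r₁ = 1.49 × 1.496×10^8 = 2.22904×10^8 km.
Transfer time t = 1960 days = 1.69344×10^8 s, and t = π√(a_t³/μ).
So a_t = (μ t²/π²)^(1/3) = (1.327×10^11 × (1.69344×10^8)² / π²)^(1/3) = 7.2784×10^8 km.
Since a_t = (r₁ + r₂)/2, r₂ = 2a_t − r₁ = 2×7.2784×10^8 − 2.22904×10^8 = 1.232776×10^9 km.
In AU: r₂ = 1.232776×10^9 / 1.496×10^8 = 8.24 AU.

r₂ = 8.24 AU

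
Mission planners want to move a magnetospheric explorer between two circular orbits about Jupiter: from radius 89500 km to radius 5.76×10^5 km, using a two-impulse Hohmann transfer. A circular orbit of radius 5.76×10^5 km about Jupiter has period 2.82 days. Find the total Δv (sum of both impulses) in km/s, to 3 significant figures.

From Kepler's third law T² = 4π²r³/μ at r = 5.76×10^5 km, T = 2.82 days = 2.82 × 86400 s = 2.43648×10^5 s: μ = 4π²r³/T² = 1.27087×10^8 km³/s².
Transfer-ellipse semi-major axis a_t = (r₁ + r₂)/2 = (89500 + 5.760×10^5)/2 = 3.3275×10^5 km.
Circular speed at r₁: v₁ = √(μ/r₁) = √(1.27087×10^8/89500) = 37.68 km/s.
Transfer-orbit speed at r₁ (v² = μ(2/r − 1/a)): v_p = √[μ(2/r₁ − 1/a_t)] = 49.58 km/s.
First burn Δv₁ = |v_p − v₁| = 11.90 km/s.
At r₂, v₂ = √(μ/r₂) = 14.854 km/s.
Transfer-orbit speed at r₂: v_a = √[μ(2/r₂ − 1/a_t)] = 7.7036 km/s.
Second burn Δv₂ = |v₂ − v_a| = 7.150 km/s.
Total Δv = Δv₁ + Δv₂ = 19.05 km/s.

Δv = 19.0 km/s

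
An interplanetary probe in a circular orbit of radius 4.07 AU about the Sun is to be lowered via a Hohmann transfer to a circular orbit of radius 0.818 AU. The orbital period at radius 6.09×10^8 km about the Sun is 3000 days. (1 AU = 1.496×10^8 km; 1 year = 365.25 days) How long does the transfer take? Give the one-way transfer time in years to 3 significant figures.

From Kepler's third law T² = 4π²r³/μ at r = 6.09×10^8 km, T = 3000 days = 3000 × 86400 s = 2.592×10^8 s: μ = 4π²r³/T² = 1.32722×10^11 km³/s².
In km: r₁ = 4.07 × 1.496×10^8 = 6.08872×10^8 km; r₂ = 0.818 × 1.496×10^8 = 1.223728×10^8 km.
Semi-major axis of the transfer orbit: a_t = (6.08872×10^8 + 1.223728×10^8)/2 = 3.656224×10^8 km.
By Kepler's third law the transfer-orbit period is T = 2π√(a_t³/μ), so t = T/2 = 6.029×10^7 s.
Converting: 6.029×10^7 s ÷ 3.15576×10^7 s/year (365.25 × 86400) = 1.91 years.

t = 1.91 years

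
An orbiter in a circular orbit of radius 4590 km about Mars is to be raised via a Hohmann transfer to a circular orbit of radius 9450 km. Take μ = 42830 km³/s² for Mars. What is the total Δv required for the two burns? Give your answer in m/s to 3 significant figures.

Semi-major axis of the transfer orbit: a_t = (4590 + 9450)/2 = 7020 km.
Circular speed at r₁: v₁ = √(μ/r₁) = √(42830/4590) = 3.05469 km/s.
On the transfer ellipse at r₁, v² = μ(2/r − 1/a) gives v_p = √[μ(2/r₁ − 1/a_t)] = 3.54417 km/s.
First burn Δv₁ = |v_p − v₁| = 0.48948 km/s.
At r₂, v₂ = √(μ/r₂) = 2.128914 km/s.
Transfer-orbit speed at r₂: v_a = √[μ(2/r₂ − 1/a_t)] = 1.721456 km/s.
Second burn Δv₂ = |v₂ − v_a| = 0.40746 km/s.
Δv = Δv₁ + Δv₂ = 0.48948 + 0.40746 = 0.8969 km/s.

Δv = 897 m/s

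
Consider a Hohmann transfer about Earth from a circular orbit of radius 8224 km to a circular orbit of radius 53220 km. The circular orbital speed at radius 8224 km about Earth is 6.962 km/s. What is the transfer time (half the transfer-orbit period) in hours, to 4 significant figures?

From the circular-orbit relation v² = μ/r at r = 8224 km: μ = v²r = (6.962)² × 8224 = 3.98613×10^5 km³/s².
The Hohmann ellipse has a_t = (r₁ + r₂)/2 = 30722 km.
By Kepler's third law the transfer-orbit period is T = 2π√(a_t³/μ), so t = T/2 = 26795 s.
Converting: 26795 s ÷ 3600 s/hour = 7.443 hours.

t = 7.443 hours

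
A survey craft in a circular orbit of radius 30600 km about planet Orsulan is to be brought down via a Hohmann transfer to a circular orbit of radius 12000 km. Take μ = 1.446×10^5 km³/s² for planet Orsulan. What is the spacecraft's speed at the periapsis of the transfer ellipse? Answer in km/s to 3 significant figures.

Transfer-ellipse semi-major axis a_t = (r₁ + r₂)/2 = (30600 + 12000)/2 = 21300 km.
At periapsis, r = 12000 km.
Applying v² = μ(2/r − 1/a_t): v = 4.161 km/s.

v = 4.16 km/s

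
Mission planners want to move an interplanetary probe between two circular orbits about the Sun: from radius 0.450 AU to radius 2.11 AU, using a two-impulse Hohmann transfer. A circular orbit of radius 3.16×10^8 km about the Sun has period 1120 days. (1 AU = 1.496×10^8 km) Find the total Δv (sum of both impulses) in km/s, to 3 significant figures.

From Kepler's third law T² = 4π²r³/μ at r = 3.16×10^8 km, T = 1120 days = 1120 × 86400 s = 9.6768×10^7 s: μ = 4π²r³/T² = 1.33032×10^11 km³/s².
In km: r₁ = 0.450 × 1.496×10^8 = 6.732×10^7 km; r₂ = 2.11 × 1.496×10^8 = 3.15656×10^8 km.
The Hohmann ellipse has a_t = (r₁ + r₂)/2 = 1.91488×10^8 km.
At r₁ the circular-orbit speed is v₁ = √(μ/r₁) = 44.45 km/s.
On the transfer ellipse at r₁, vis-viva equation gives v_p = √[μ(2/r₁ − 1/a_t)] = 57.07 km/s.
First burn Δv₁ = |v_p − v₁| = 12.62 km/s.
Circular speed at r₂: v₂ = √(μ/r₂) = 20.529 km/s.
Transfer-orbit speed at r₂: v_a = √[μ(2/r₂ − 1/a_t)] = 12.172 km/s.
Second burn Δv₂ = |v₂ − v_a| = 8.357 km/s.
Δv = Δv₁ + Δv₂ = 12.62 + 8.357 = 20.98 km/s.

Δv = 21.0 km/s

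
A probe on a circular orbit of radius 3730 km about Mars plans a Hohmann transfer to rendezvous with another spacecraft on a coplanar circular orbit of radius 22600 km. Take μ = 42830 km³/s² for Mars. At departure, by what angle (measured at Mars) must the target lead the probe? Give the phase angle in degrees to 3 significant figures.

φ = 100°

The Hohmann ellipse has a_t = (r₁ + r₂)/2 = 13165 km.
Transfer time t = π√(a_t³/μ) = 22930 s.
Target angular speed ω₂ = √(μ/r₂³) = 6.091×10^-5 rad/s.
Angle swept by the target during transfer: ω₂·t = 1.3967 rad = 80.03°.
The probe traverses 180° on the transfer ellipse, so the target must lead by 180° − 80.03° = 100°.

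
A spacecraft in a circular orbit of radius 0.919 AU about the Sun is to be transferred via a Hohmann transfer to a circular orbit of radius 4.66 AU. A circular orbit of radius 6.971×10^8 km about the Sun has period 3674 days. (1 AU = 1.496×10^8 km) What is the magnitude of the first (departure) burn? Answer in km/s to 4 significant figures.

From Kepler's third law T² = 4π²r³/μ at r = 6.971×10^8 km, T = 3674 days = 3674 × 86400 s = 3.174336×10^8 s: μ = 4π²r³/T² = 1.32721×10^11 km³/s².
In km: r₁ = 0.919 × 1.496×10^8 = 1.374824×10^8 km; r₂ = 4.66 × 1.496×10^8 = 6.97136×10^8 km.
The Hohmann ellipse has a_t = (r₁ + r₂)/2 = 4.173092×10^8 km.
On the circular orbit at r = 1.374824×10^8 km, v_c = √(μ/r) = 31.070 km/s.
Vis-viva on the transfer ellipse at r = 1.374824×10^8 km gives v_t = √[μ(2/r − 1/a_t)] = 40.158 km/s.
Δv₁ = |v_t − v_c| = |40.158 − 31.070| = 9.088 km/s.

Δv₁ = 9.088 km/s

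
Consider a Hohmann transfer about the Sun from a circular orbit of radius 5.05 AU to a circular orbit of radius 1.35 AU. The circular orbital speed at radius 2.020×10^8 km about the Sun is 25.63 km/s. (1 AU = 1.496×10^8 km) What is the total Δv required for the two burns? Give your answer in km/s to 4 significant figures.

From the circular-orbit relation v² = μ/r at r = 2.020×10^8 km: μ = v²r = (25.63)² × 2.020×10^8 = 1.32693×10^11 km³/s².
In km: r₁ = 5.05 × 1.496×10^8 = 7.5548×10^8 km; r₂ = 1.35 × 1.496×10^8 = 2.0196×10^8 km.
Transfer-ellipse semi-major axis a_t = (r₁ + r₂)/2 = (7.5548×10^8 + 2.0196×10^8)/2 = 4.7872×10^8 km.
At r₁ the circular-orbit speed is v₁ = √(μ/r₁) = 13.253 km/s.
On the transfer ellipse at r₁, v² = μ(2/r − 1/a) gives v_a = √[μ(2/r₁ − 1/a_t)] = 8.6080 km/s.
First burn Δv₁ = |v_a − v₁| = 4.645 km/s.
At r₂, v₂ = √(μ/r₂) = 25.6325 km/s.
Transfer-orbit speed at r₂: v_p = √[μ(2/r₂ − 1/a_t)] = 32.2005 km/s.
Second burn Δv₂ = |v₂ − v_p| = 6.568 km/s.
Total Δv = Δv₁ + Δv₂ = 11.21 km/s.

Δv = 11.21 km/s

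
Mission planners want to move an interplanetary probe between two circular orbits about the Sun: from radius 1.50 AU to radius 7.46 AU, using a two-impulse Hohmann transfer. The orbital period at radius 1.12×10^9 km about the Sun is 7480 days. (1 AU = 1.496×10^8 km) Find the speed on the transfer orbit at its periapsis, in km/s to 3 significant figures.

From Kepler's third law T² = 4π²r³/μ at r = 1.12×10^9 km, T = 7480 days = 7480 × 86400 s = 6.46272×10^8 s: μ = 4π²r³/T² = 1.32795×10^11 km³/s².
In km: r₁ = 1.50 × 1.496×10^8 = 2.244×10^8 km; r₂ = 7.46 × 1.496×10^8 = 1.116016×10^9 km.
Transfer-ellipse semi-major axis a_t = (r₁ + r₂)/2 = (2.244×10^8 + 1.116016×10^9)/2 = 6.70208×10^8 km.
The periapsis of the transfer ellipse is at r = 2.244×10^8 km.
From the vis-viva equation, v = √[μ(2/r − 1/a_t)] = 31.39 km/s.

v = 31.4 km/s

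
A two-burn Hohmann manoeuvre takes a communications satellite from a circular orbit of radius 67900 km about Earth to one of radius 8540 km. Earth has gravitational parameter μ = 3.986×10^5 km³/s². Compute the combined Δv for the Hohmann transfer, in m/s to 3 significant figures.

Δv = 3550 m/s

Semi-major axis of the transfer orbit: a_t = (67900 + 8540)/2 = 38220 km.
Circular speed at r₁: v₁ = √(μ/r₁) = √(3.986×10^5/67900) = 2.423 km/s.
Transfer-orbit speed at r₁ (vis-viva equation): v_a = √[μ(2/r₁ − 1/a_t)] = 1.145 km/s.
First burn Δv₁ = |v_a − v₁| = 1.278 km/s.
Circular speed at r₂: v₂ = √(μ/r₂) = 6.832 km/s.
Transfer-orbit speed at r₂: v_p = √[μ(2/r₂ − 1/a_t)] = 9.106 km/s.
Second burn Δv₂ = |v₂ − v_p| = 2.274 km/s.
Δv = Δv₁ + Δv₂ = 1.278 + 2.274 = 3.552 km/s.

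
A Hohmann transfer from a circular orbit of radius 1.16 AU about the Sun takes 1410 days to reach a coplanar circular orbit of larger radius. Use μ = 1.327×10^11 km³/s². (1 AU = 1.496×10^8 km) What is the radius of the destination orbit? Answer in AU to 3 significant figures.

In km: r₁ = 1.16 × 1.496×10^8 = 1.73536×10^8 km.
Transfer time t = 1410 days = 1.21824×10^8 s, and t = π√(a_t³/μ).
So a_t = (μ t²/π²)^(1/3) = (1.327×10^11 × (1.21824×10^8)² / π²)^(1/3) = 5.8436×10^8 km.
Since a_t = (r₁ + r₂)/2, r₂ = 2a_t − r₁ = 2×5.8436×10^8 − 1.73536×10^8 = 9.95184×10^8 km.
In AU: r₂ = 9.95184×10^8 / 1.496×10^8 = 6.65 AU.

r₂ = 6.65 AU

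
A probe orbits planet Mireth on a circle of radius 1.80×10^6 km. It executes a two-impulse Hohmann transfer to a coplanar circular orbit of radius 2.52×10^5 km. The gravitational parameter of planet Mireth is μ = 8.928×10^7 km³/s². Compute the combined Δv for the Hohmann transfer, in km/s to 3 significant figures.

The Hohmann ellipse has a_t = (r₁ + r₂)/2 = 1.026×10^6 km.
Circular speed at r₁: v₁ = √(μ/r₁) = √(8.928×10^7/1.800×10^6) = 7.0427 km/s.
Transfer-orbit speed at r₁ (vis-viva): v_a = √[μ(2/r₁ − 1/a_t)] = 3.4903 km/s.
First burn Δv₁ = |v_a − v₁| = 3.552 km/s.
Circular speed at r₂: v₂ = √(μ/r₂) = 18.822 km/s.
Transfer-orbit speed at r₂: v_p = √[μ(2/r₂ − 1/a_t)] = 24.931 km/s.
Second burn Δv₂ = |v₂ − v_p| = 6.109 km/s.
Δv = Δv₁ + Δv₂ = 3.552 + 6.109 = 9.661 km/s.

Δv = 9.66 km/s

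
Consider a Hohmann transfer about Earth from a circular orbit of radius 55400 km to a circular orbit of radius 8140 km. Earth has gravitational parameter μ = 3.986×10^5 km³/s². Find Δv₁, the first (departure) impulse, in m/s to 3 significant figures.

Δv₁ = 1320 m/s

Transfer-ellipse semi-major axis a_t = (r₁ + r₂)/2 = (55400 + 8140)/2 = 31770 km.
On the circular orbit at r = 55400 km, v_c = √(μ/r) = 2.6823 km/s.
Vis-viva on the transfer ellipse at r = 55400 km gives v_t = √[μ(2/r − 1/a_t)] = 1.3577 km/s.
Δv₁ = |v_t − v_c| = |1.3577 − 2.6823| = 1.325 km/s.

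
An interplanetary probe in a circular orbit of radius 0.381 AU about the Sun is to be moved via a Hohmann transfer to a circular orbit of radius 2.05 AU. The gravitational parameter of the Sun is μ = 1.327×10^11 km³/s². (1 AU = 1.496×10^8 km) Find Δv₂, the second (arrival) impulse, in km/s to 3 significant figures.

Δv₂ = 9.16 km/s

In km: r₁ = 0.381 × 1.496×10^8 = 5.69976×10^7 km; r₂ = 2.05 × 1.496×10^8 = 3.0668×10^8 km.
Semi-major axis of the transfer orbit: a_t = (5.69976×10^7 + 3.0668×10^8)/2 = 1.818388×10^8 km.
On the circular orbit at r = 3.0668×10^8 km, v_c = √(μ/r) = 20.801 km/s.
Vis-viva on the transfer ellipse at r = 3.0668×10^8 km gives v_t = √[μ(2/r − 1/a_t)] = 11.646 km/s.
Δv₂ = |v_t − v_c| = |11.646 − 20.801| = 9.155 km/s.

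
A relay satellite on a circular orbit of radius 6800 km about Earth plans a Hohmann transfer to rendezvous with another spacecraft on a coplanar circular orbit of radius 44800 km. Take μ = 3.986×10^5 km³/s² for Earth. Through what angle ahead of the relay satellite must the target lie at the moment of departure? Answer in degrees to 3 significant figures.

Semi-major axis of the transfer orbit: a_t = (6800 + 44800)/2 = 25800 km.
Transfer time t = π√(a_t³/μ) = 20620 s.
Target angular speed ω₂ = √(μ/r₂³) = 6.658×10^-5 rad/s.
Angle swept by the target during transfer: ω₂·t = 1.373 rad = 78.67°.
Arrival is 180° from departure on the ellipse, so φ = 180° − 78.67° = 101°.

φ = 101°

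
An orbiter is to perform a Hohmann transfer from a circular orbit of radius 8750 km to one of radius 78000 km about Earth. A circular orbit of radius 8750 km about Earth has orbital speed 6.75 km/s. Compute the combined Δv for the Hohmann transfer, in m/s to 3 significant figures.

From the circular-orbit relation v² = μ/r at r = 8750 km: μ = v²r = (6.75)² × 8750 = 3.98672×10^5 km³/s².
Semi-major axis of the transfer orbit: a_t = (8750 + 78000)/2 = 43375 km.
At r₁ the circular-orbit speed is v₁ = √(μ/r₁) = 6.750 km/s.
On the transfer ellipse at r₁, vis-viva equation gives v_p = √[μ(2/r₁ − 1/a_t)] = 9.052 km/s.
First burn Δv₁ = |v_p − v₁| = 2.302 km/s.
Circular speed at r₂: v₂ = √(μ/r₂) = 2.2608 km/s.
Transfer-orbit speed at r₂: v_a = √[μ(2/r₂ − 1/a_t)] = 1.0154 km/s.
Second burn Δv₂ = |v₂ − v_a| = 1.245 km/s.
Δv = Δv₁ + Δv₂ = 2.302 + 1.245 = 3.547 km/s.

Δv = 3550 m/s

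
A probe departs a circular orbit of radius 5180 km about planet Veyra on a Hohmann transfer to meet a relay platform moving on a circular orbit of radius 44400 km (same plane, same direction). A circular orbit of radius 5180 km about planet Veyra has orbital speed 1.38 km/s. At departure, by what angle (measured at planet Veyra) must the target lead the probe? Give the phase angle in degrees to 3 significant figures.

φ = 105°

From the circular-orbit relation v² = μ/r at r = 5180 km: μ = v²r = (1.38)² × 5180 = 9864.79 km³/s².
The Hohmann ellipse has a_t = (r₁ + r₂)/2 = 24790 km.
Transfer time t = π√(a_t³/μ) = 1.2346×10^5 s.
The target's mean motion on its circular orbit is ω₂ = √(μ/r₂³) = 1.0616×10^-5 rad/s.
Angle swept by the target during transfer: ω₂·t = 1.3107 rad = 75.10°.
The probe traverses 180° on the transfer ellipse, so the target must lead by 180° − 75.10° = 105°.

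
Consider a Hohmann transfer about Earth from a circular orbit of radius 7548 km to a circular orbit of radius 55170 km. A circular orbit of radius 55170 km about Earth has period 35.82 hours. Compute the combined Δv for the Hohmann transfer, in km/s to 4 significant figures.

From Kepler's third law T² = 4π²r³/μ at r = 55170 km, T = 35.82 hours = 35.82 × 3600 s = 1.28952×10^5 s: μ = 4π²r³/T² = 3.98669×10^5 km³/s².
Semi-major axis of the transfer orbit: a_t = (7548 + 55170)/2 = 31359 km.
At r₁ the circular-orbit speed is v₁ = √(μ/r₁) = 7.268 km/s.
On the transfer ellipse at r₁, vis-viva equation gives v_p = √[μ(2/r₁ − 1/a_t)] = 9.640 km/s.
First burn Δv₁ = |v_p − v₁| = 2.372 km/s.
At r₂, v₂ = √(μ/r₂) = 2.688 km/s.
Transfer-orbit speed at r₂: v_a = √[μ(2/r₂ − 1/a_t)] = 1.319 km/s.
Second burn Δv₂ = |v₂ − v_a| = 1.369 km/s.
Δv = Δv₁ + Δv₂ = 2.372 + 1.369 = 3.741 km/s.

Δv = 3.741 km/s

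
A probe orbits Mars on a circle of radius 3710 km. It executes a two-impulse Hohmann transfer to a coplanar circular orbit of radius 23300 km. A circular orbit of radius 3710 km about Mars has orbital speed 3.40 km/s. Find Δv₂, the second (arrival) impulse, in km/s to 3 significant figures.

From the circular-orbit relation v² = μ/r at r = 3710 km: μ = v²r = (3.40)² × 3710 = 42887.6 km³/s².
Transfer-ellipse semi-major axis a_t = (r₁ + r₂)/2 = (3710 + 23300)/2 = 13505 km.
Circular speed at r = 23300 km: v_c = √(μ/r) = 1.3567 km/s.
Transfer-orbit speed at the same r (vis-viva, a = a_t): v_t = √[μ(2/r − 1/a_t)] = 0.71109 km/s.
Δv₂ = |v_t − v_c| = |0.71109 − 1.3567| = 0.6456 km/s.

Δv₂ = 0.646 km/s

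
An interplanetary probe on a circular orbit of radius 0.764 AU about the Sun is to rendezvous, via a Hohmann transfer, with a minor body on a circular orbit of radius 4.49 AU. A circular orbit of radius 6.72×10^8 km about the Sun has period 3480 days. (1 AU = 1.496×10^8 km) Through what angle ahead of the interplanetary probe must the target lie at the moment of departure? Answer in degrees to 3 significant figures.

From Kepler's third law T² = 4π²r³/μ at r = 6.72×10^8 km, T = 3480 days = 3480 × 86400 s = 3.00672×10^8 s: μ = 4π²r³/T² = 1.32520×10^11 km³/s².
In km: r₁ = 0.764 × 1.496×10^8 = 1.142944×10^8 km; r₂ = 4.49 × 1.496×10^8 = 6.71704×10^8 km.
The Hohmann ellipse has a_t = (r₁ + r₂)/2 = 3.929992×10^8 km.
The half-period of the transfer ellipse is t = π√(a_t³/μ) = 6.724×10^7 s.
Target angular speed ω₂ = √(μ/r₂³) = 2.091×10^-8 rad/s.
Angle swept by the target during transfer: ω₂·t = 1.406 rad = 80.56°.
Arrival is 180° from departure on the ellipse, so φ = 180° − 80.56° = 99.4°.

φ = 99.4°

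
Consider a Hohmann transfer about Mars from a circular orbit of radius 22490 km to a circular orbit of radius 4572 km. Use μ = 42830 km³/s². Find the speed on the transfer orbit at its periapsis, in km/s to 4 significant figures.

v = 3.946 km/s

Semi-major axis of the transfer orbit: a_t = (22490 + 4572)/2 = 13531 km.
The periapsis of the transfer ellipse is at r = 4572 km.
Vis-viva: v = √[μ(2/r − 1/a_t)] = √[42830 × (2/4572 − 1/13531)] = 3.946 km/s.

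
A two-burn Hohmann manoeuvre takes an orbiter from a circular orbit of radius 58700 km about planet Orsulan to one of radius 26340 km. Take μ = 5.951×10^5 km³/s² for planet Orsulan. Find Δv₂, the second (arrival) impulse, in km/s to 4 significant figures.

Δv₂ = 0.8316 km/s

Transfer-ellipse semi-major axis a_t = (r₁ + r₂)/2 = (58700 + 26340)/2 = 42520 km.
Circular speed at r = 26340 km: v_c = √(μ/r) = 4.7532 km/s.
Vis-viva on the transfer ellipse at r = 26340 km gives v_t = √[μ(2/r − 1/a_t)] = 5.5848 km/s.
Δv₂ = |v_t − v_c| = |5.5848 − 4.7532| = 0.8316 km/s.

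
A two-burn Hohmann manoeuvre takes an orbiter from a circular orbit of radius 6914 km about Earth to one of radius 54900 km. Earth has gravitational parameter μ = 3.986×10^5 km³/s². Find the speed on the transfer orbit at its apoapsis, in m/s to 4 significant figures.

v = 1274 m/s

Semi-major axis of the transfer orbit: a_t = (6914 + 54900)/2 = 30907 km.
At apoapsis, r = 54900 km.
Vis-viva: v = √[μ(2/r − 1/a_t)] = √[3.986×10^5 × (2/54900 − 1/30907)] = 1.274 km/s.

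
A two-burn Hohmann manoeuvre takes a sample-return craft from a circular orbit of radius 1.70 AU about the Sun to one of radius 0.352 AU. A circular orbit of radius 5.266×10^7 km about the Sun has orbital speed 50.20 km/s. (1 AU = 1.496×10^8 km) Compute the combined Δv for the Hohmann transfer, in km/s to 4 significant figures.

Δv = 23.88 km/s

From the circular-orbit relation v² = μ/r at r = 5.266×10^7 km: μ = v²r = (50.20)² × 5.266×10^7 = 1.32705×10^11 km³/s².
In km: r₁ = 1.70 × 1.496×10^8 = 2.5432×10^8 km; r₂ = 0.352 × 1.496×10^8 = 5.26592×10^7 km.
The Hohmann ellipse has a_t = (r₁ + r₂)/2 = 1.534896×10^8 km.
Circular speed at r₁: v₁ = √(μ/r₁) = √(1.32705×10^11/2.5432×10^8) = 22.843 km/s.
On the transfer ellipse at r₁, vis-viva gives v_a = √[μ(2/r₁ − 1/a_t)] = 13.380 km/s.
First burn Δv₁ = |v_a − v₁| = 9.463 km/s.
Circular speed at r₂: v₂ = √(μ/r₂) = 50.20 km/s.
Transfer-orbit speed at r₂: v_p = √[μ(2/r₂ − 1/a_t)] = 64.62 km/s.
Second burn Δv₂ = |v₂ − v_p| = 14.42 km/s.
Δv = Δv₁ + Δv₂ = 9.463 + 14.42 = 23.88 km/s.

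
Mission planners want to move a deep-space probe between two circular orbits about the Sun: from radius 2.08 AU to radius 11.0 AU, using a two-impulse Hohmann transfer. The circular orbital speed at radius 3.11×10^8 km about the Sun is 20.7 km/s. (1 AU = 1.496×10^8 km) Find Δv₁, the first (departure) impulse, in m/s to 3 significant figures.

Δv₁ = 6140 m/s

From the circular-orbit relation v² = μ/r at r = 3.11×10^8 km: μ = v²r = (20.7)² × 3.11×10^8 = 1.33260×10^11 km³/s².
In km: r₁ = 2.08 × 1.496×10^8 = 3.11168×10^8 km; r₂ = 11.0 × 1.496×10^8 = 1.6456×10^9 km.
Transfer-ellipse semi-major axis a_t = (r₁ + r₂)/2 = (3.11168×10^8 + 1.6456×10^9)/2 = 9.78384×10^8 km.
On the circular orbit at r = 3.11168×10^8 km, v_c = √(μ/r) = 20.6944 km/s.
Vis-viva on the transfer ellipse at r = 3.11168×10^8 km gives v_t = √[μ(2/r − 1/a_t)] = 26.8386 km/s.
Δv₁ = |v_t − v_c| = |26.8386 − 20.6944| = 6.144 km/s.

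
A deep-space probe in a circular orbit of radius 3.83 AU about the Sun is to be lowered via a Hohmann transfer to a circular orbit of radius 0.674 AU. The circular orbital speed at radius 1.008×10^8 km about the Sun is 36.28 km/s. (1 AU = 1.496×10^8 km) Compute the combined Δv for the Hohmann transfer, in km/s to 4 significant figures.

Δv = 17.92 km/s

From the circular-orbit relation v² = μ/r at r = 1.008×10^8 km: μ = v²r = (36.28)² × 1.008×10^8 = 1.32677×10^11 km³/s².
In km: r₁ = 3.83 × 1.496×10^8 = 5.72968×10^8 km; r₂ = 0.674 × 1.496×10^8 = 1.008304×10^8 km.
The Hohmann ellipse has a_t = (r₁ + r₂)/2 = 3.368992×10^8 km.
Circular speed at r₁: v₁ = √(μ/r₁) = √(1.32677×10^11/5.72968×10^8) = 15.217 km/s.
Transfer-orbit speed at r₁ (v² = μ(2/r − 1/a)): v_a = √[μ(2/r₁ − 1/a_t)] = 8.3249 km/s.
First burn Δv₁ = |v_a − v₁| = 6.892 km/s.
Circular speed at r₂: v₂ = √(μ/r₂) = 36.275 km/s.
Transfer-orbit speed at r₂: v_p = √[μ(2/r₂ − 1/a_t)] = 47.306 km/s.
Second burn Δv₂ = |v₂ − v_p| = 11.03 km/s.
Δv = Δv₁ + Δv₂ = 6.892 + 11.03 = 17.92 km/s.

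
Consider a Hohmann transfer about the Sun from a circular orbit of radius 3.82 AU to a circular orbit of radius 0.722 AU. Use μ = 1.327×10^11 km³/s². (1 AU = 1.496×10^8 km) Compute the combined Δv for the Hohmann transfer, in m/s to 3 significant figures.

Δv = 17100 m/s

In km: r₁ = 3.82 × 1.496×10^8 = 5.71472×10^8 km; r₂ = 0.722 × 1.496×10^8 = 1.080112×10^8 km.
Semi-major axis of the transfer orbit: a_t = (5.71472×10^8 + 1.080112×10^8)/2 = 3.397416×10^8 km.
At r₁ the circular-orbit speed is v₁ = √(μ/r₁) = 15.2384 km/s.
Transfer-orbit speed at r₁ (vis-viva equation): v_a = √[μ(2/r₁ − 1/a_t)] = 8.59207 km/s.
First burn Δv₁ = |v_a − v₁| = 6.6463 km/s.
Circular speed at r₂: v₂ = √(μ/r₂) = 35.051 km/s.
Transfer-orbit speed at r₂: v_p = √[μ(2/r₂ − 1/a_t)] = 45.459 km/s.
Second burn Δv₂ = |v₂ − v_p| = 10.408 km/s.
Δv = Δv₁ + Δv₂ = 6.6463 + 10.408 = 17.05 km/s.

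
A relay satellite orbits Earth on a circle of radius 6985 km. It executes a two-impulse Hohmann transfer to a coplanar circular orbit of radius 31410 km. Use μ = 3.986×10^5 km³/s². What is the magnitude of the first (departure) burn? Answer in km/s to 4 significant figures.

Δv₁ = 2.109 km/s

Transfer-ellipse semi-major axis a_t = (r₁ + r₂)/2 = (6985 + 31410)/2 = 19197.5 km.
Circular speed at r = 6985 km: v_c = √(μ/r) = 7.554 km/s.
Vis-viva on the transfer ellipse at r = 6985 km gives v_t = √[μ(2/r − 1/a_t)] = 9.663 km/s.
Δv₁ = |v_t − v_c| = |9.663 − 7.554| = 2.109 km/s.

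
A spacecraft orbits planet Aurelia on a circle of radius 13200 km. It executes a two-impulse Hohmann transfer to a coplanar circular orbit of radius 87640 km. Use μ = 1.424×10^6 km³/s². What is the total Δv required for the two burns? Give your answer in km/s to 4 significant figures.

Δv = 5.276 km/s

Transfer-ellipse semi-major axis a_t = (r₁ + r₂)/2 = (13200 + 87640)/2 = 50420 km.
Circular speed at r₁: v₁ = √(μ/r₁) = √(1.424×10^6/13200) = 10.38647 km/s.
On the transfer ellipse at r₁, v² = μ(2/r − 1/a) gives v_p = √[μ(2/r₁ − 1/a_t)] = 13.69360 km/s.
First burn Δv₁ = |v_p − v₁| = 3.30713 km/s.
Circular speed at r₂: v₂ = √(μ/r₂) = 4.03092 km/s.
Transfer-orbit speed at r₂: v_a = √[μ(2/r₂ − 1/a_t)] = 2.06248 km/s.
Second burn Δv₂ = |v₂ − v_a| = 1.96844 km/s.
Δv = Δv₁ + Δv₂ = 3.30713 + 1.96844 = 5.276 km/s.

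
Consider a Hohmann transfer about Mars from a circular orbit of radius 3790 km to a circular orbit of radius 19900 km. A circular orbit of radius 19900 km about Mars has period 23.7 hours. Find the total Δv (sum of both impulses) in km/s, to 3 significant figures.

From Kepler's third law T² = 4π²r³/μ at r = 19900 km, T = 23.7 hours = 23.7 × 3600 s = 85320 s: μ = 4π²r³/T² = 42738.3 km³/s².
Semi-major axis of the transfer orbit: a_t = (3790 + 19900)/2 = 11845 km.
Circular speed at r₁: v₁ = √(μ/r₁) = √(42738.3/3790) = 3.3581 km/s.
On the transfer ellipse at r₁, v² = μ(2/r − 1/a) gives v_p = √[μ(2/r₁ − 1/a_t)] = 4.3526 km/s.
First burn Δv₁ = |v_p − v₁| = 0.9945 km/s.
At r₂, v₂ = √(μ/r₂) = 1.4655 km/s.
Transfer-orbit speed at r₂: v_a = √[μ(2/r₂ − 1/a_t)] = 0.82896 km/s.
Second burn Δv₂ = |v₂ − v_a| = 0.6365 km/s.
Δv = Δv₁ + Δv₂ = 0.9945 + 0.6365 = 1.631 km/s.

Δv = 1.63 km/s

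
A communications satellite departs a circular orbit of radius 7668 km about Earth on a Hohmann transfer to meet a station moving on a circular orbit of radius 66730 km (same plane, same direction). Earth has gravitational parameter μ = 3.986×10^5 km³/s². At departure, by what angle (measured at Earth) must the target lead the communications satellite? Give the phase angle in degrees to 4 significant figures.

The Hohmann ellipse has a_t = (r₁ + r₂)/2 = 37199 km.
Transfer time t = π√(a_t³/μ) = 35701 s.
The target's mean motion on its circular orbit is ω₂ = √(μ/r₂³) = 3.6626×10^-5 rad/s.
Angle swept by the target during transfer: ω₂·t = 1.3076 rad = 74.92°.
Arrival is 180° from departure on the ellipse, so φ = 180° − 74.92° = 105.1°.

φ = 105.1°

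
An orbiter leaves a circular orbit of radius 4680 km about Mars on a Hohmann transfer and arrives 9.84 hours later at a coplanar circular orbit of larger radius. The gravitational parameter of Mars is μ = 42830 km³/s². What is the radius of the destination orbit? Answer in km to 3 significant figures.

r₂ = 30500 km

Transfer time t = 9.84 hours = 35424 s, and t = π√(a_t³/μ).
So a_t = (μ t²/π²)^(1/3) = (42830 × (35424)² / π²)^(1/3) = 17593 km.
Since a_t = (r₁ + r₂)/2, r₂ = 2a_t − r₁ = 2×17593 − 4680 = 30506 km.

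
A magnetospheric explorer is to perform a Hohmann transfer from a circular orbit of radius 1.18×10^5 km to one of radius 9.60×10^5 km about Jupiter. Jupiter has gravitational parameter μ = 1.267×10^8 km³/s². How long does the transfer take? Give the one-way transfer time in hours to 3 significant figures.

Semi-major axis of the transfer orbit: a_t = (1.180×10^5 + 9.600×10^5)/2 = 5.390×10^5 km.
By Kepler's third law the transfer-orbit period is T = 2π√(a_t³/μ), so t = T/2 = 1.104×10^5 s.
Converting: 1.104×10^5 s ÷ 3600 s/hour = 30.7 hours.

t = 30.7 hours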